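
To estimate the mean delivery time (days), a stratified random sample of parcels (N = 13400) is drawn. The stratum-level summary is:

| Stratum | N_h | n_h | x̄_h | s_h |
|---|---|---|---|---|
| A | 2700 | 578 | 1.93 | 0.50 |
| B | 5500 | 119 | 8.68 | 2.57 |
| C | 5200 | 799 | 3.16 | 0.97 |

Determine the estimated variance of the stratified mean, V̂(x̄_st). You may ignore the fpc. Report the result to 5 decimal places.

V̂(x̄_st) = Σ W_h² s_h²/n_h, with W_h = N_h/N and N = 13400:
  stratum A: (2700/13400)²·0.50²/578 = 1.75602e-05
  stratum B: (5500/13400)²·2.57²/119 = 0.00935051
  stratum C: (5200/13400)²·0.97²/799 = 0.000177335
V̂(x̄_st) = 0.0095454

V̂(x̄_st) ≈ 0.00955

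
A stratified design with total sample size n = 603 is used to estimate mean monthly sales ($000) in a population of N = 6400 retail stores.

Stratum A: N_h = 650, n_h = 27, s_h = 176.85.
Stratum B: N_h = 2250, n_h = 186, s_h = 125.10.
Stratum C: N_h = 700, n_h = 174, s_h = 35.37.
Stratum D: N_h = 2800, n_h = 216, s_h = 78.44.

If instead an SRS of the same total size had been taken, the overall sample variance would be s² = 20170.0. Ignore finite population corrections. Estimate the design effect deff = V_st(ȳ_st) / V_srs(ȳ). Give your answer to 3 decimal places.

deff ≈ 0.834

V̂(ȳ_st) = Σ W_h² s_h²/n_h, with W_h = N_h/N and N = 6400:
  stratum A: (650/6400)²·176.85²/27 = 11.9485
  stratum B: (2250/6400)²·125.10²/186 = 10.3994
  stratum C: (700/6400)²·35.37²/174 = 0.0860116
  stratum D: (2800/6400)²·78.44²/216 = 5.45227
V_st = 27.8861
V_srs = s²/n = 20170.0/603 = 33.4494
deff = V_st / V_srs = 27.8861/33.4494 = 0.8337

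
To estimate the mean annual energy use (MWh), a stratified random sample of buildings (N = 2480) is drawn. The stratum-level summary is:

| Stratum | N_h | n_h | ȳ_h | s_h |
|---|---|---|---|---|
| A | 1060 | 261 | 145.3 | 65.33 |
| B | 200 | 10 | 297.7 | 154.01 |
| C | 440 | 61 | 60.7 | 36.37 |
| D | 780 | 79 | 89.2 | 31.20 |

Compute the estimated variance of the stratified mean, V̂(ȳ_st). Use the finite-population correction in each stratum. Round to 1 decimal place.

V̂(ȳ_st) ≈ 18.6

V̂(ȳ_st) = Σ W_h² (1 − n_h/N_h) s_h²/n_h, with W_h = N_h/N and N = 2480:
  stratum A: (1060/2480)²·(1 − 261/1060)·65.33²/261 = 2.25182
  stratum B: (200/2480)²·(1 − 10/200)·154.01²/10 = 14.6547
  stratum C: (440/2480)²·(1 − 61/440)·36.37²/61 = 0.587957
  stratum D: (780/2480)²·(1 − 79/780)·31.20²/79 = 1.09545
V̂(ȳ_st) = 18.59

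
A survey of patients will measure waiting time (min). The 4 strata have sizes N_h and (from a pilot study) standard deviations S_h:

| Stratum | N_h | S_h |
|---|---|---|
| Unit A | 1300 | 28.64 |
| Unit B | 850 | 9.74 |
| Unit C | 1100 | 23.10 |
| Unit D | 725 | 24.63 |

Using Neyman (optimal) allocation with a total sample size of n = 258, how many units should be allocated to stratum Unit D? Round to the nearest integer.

Neyman allocation: n_h = n · N_h S_h / Σ N_i S_i, with n = 258.
  stratum Unit A: N_h·S_h = 1300·28.64 = 37232.00
  stratum Unit B: N_h·S_h = 850·9.74 = 8279.00
  stratum Unit C: N_h·S_h = 1100·23.10 = 25410.00
  stratum Unit D: N_h·S_h = 725·24.63 = 17856.75
Σ N_h S_h = 88777.75
n for stratum Unit D = 258·17856.75/88777.75 = 51.894 → 52

52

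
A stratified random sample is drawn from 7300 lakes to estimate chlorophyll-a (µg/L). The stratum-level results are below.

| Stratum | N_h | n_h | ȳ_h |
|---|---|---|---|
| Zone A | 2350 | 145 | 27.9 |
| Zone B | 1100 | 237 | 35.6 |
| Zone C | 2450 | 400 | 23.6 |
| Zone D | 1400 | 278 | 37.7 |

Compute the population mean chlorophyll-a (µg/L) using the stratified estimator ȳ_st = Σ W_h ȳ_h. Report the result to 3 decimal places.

N = Σ N_h = 7300. Stratum weights W_h = N_h/N.
ȳ_st = (2350·27.9 + 1100·35.6 + 2450·23.6 + 1400·37.7) / 7300 = 29.49658

ȳ_st ≈ 29.497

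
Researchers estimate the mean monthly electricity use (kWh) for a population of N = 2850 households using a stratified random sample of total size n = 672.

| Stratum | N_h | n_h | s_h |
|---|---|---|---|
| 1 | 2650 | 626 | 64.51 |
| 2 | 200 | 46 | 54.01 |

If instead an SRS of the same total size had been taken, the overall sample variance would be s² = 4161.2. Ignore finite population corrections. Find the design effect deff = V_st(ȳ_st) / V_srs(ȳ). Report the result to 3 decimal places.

deff ≈ 0.979

V̂(ȳ_st) = Σ W_h² s_h²/n_h, with W_h = N_h/N and N = 2850:
  stratum 1: (2650/2850)²·64.51²/626 = 5.74754
  stratum 2: (200/2850)²·54.01²/46 = 0.312292
V_st = 6.05983
V_srs = s²/n = 4161.2/672 = 6.19226
deff = V_st / V_srs = 6.05983/6.19226 = 0.9786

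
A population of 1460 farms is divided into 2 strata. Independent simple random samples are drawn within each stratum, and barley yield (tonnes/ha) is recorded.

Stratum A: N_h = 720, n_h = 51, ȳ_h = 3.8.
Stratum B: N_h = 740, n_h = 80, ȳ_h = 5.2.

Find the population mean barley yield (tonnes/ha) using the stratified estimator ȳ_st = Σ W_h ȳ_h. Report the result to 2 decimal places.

ȳ_st ≈ 4.51

N = Σ N_h = 1460. Stratum weights W_h = N_h/N.
ȳ_st = (720·3.8 + 740·5.2) / 1460 = 4.5096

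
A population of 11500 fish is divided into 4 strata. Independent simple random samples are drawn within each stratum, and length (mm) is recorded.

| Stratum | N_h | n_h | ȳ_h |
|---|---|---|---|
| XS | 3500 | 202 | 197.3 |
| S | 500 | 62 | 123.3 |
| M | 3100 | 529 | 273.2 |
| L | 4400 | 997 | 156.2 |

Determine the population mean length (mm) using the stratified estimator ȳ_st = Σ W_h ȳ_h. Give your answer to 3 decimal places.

ȳ_st ≈ 198.817

N = Σ N_h = 11500. Stratum weights W_h = N_h/N.
ȳ_st = (3500·197.3 + 500·123.3 + 3100·273.2 + 4400·156.2) / 11500 = 198.81739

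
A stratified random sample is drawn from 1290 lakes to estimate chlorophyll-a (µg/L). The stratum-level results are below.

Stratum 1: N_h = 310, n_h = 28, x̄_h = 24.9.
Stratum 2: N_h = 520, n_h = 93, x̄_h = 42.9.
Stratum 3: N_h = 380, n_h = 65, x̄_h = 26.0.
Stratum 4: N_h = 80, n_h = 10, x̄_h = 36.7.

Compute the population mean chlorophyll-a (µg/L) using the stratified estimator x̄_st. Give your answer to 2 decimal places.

N = Σ N_h = 1290. Stratum weights W_h = N_h/N.
x̄_st = (310·24.9 + 520·42.9 + 380·26.0 + 80·36.7) / 1290 = 33.2116

x̄_st ≈ 33.21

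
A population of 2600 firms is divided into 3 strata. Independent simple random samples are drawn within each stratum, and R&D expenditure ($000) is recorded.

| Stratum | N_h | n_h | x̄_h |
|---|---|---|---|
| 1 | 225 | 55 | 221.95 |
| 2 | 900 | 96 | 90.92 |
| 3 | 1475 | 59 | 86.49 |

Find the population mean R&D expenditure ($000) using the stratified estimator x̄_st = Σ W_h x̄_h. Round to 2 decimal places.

x̄_st ≈ 99.75

N = Σ N_h = 2600. Stratum weights W_h = N_h/N.
x̄_st = (225·221.95 + 900·90.92 + 1475·86.49) / 2600 = 99.7460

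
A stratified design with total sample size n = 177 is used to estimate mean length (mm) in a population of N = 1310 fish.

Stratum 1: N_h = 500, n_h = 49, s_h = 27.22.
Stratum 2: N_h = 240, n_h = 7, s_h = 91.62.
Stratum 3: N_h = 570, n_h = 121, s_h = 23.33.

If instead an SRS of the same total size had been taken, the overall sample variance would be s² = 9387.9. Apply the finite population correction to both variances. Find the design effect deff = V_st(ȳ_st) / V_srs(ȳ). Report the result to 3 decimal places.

V̂(ȳ_st) = Σ W_h² (1 − n_h/N_h) s_h²/n_h, with W_h = N_h/N and N = 1310:
  stratum 1: (500/1310)²·(1 − 49/500)·27.22²/49 = 1.98694
  stratum 2: (240/1310)²·(1 − 7/240)·91.62²/7 = 39.0757
  stratum 3: (570/1310)²·(1 − 121/570)·23.33²/121 = 0.670846
V_st = 41.7335
V_srs = (1 − 177/1310)·9387.9/177 = 45.8726
deff = V_st / V_srs = 41.7335/45.8726 = 0.9098

deff ≈ 0.910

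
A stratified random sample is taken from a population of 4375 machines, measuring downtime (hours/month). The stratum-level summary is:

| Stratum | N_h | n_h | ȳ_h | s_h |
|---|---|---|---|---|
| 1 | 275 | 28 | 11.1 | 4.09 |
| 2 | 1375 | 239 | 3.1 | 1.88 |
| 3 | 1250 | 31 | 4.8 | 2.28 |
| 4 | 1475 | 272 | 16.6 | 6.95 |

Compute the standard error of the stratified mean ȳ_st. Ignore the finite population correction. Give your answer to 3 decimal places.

SE(ȳ_st) ≈ 0.194

V̂(ȳ_st) = Σ W_h² s_h²/n_h, with W_h = N_h/N and N = 4375:
  stratum 1: (275/4375)²·4.09²/28 = 0.00236047
  stratum 2: (1375/4375)²·1.88²/239 = 0.00146072
  stratum 3: (1250/4375)²·2.28²/31 = 0.013689
  stratum 4: (1475/4375)²·6.95²/272 = 0.020185
V̂(ȳ_st) = 0.0376952
SE(ȳ_st) = √0.0376952 = 0.194152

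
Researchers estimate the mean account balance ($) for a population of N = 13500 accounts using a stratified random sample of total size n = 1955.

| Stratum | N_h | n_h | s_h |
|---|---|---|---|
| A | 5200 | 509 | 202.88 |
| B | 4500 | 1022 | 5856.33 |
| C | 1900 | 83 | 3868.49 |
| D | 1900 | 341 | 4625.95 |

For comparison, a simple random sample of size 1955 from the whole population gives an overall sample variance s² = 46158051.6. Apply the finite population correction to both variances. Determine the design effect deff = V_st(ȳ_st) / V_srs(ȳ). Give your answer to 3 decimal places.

deff ≈ 0.363

V̂(ȳ_st) = Σ W_h² (1 − n_h/N_h) s_h²/n_h, with W_h = N_h/N and N = 13500:
  stratum A: (5200/13500)²·(1 − 509/5200)·202.88²/509 = 10.8234
  stratum B: (4500/13500)²·(1 − 1022/4500)·5856.33²/1022 = 2881.87
  stratum C: (1900/13500)²·(1 − 83/1900)·3868.49²/83 = 3415.43
  stratum D: (1900/13500)²·(1 − 341/1900)·4625.95²/341 = 1019.95
V_st = 7328.08
V_srs = (1 − 1955/13500)·46158051.6/1955 = 20191.1
deff = V_st / V_srs = 7328.08/20191.1 = 0.3629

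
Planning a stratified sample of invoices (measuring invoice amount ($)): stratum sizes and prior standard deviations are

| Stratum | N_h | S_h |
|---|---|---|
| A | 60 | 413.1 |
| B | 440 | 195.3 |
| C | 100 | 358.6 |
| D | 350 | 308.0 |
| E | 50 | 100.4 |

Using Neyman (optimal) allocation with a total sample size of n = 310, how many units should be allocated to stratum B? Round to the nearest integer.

103

Neyman allocation: n_h = n · N_h S_h / Σ N_i S_i, with n = 310.
  stratum A: N_h·S_h = 60·413.1 = 24786.00
  stratum B: N_h·S_h = 440·195.3 = 85932.00
  stratum C: N_h·S_h = 100·358.6 = 35860.00
  stratum D: N_h·S_h = 350·308.0 = 107800.00
  stratum E: N_h·S_h = 50·100.4 = 5020.00
Σ N_h S_h = 259398.00
n for stratum B = 310·85932.00/259398.00 = 102.695 → 103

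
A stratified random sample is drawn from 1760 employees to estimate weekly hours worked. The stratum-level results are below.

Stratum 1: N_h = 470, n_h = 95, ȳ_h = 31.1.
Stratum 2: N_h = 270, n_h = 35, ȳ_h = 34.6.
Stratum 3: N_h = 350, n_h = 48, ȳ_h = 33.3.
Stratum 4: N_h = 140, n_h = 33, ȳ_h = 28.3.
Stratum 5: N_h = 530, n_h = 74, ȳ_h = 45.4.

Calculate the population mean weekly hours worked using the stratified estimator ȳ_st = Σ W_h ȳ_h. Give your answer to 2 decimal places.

N = Σ N_h = 1760. Stratum weights W_h = N_h/N.
ȳ_st = (470·31.1 + 270·34.6 + 350·33.3 + 140·28.3 + 530·45.4) / 1760 = 36.1580

ȳ_st ≈ 36.16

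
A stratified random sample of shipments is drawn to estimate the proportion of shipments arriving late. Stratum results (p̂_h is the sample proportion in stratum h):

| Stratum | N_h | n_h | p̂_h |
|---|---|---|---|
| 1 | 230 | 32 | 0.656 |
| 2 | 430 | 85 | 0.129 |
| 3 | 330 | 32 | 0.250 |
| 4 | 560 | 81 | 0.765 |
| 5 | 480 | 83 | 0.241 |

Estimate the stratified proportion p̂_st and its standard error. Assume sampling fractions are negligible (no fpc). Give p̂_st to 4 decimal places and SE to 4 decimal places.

p̂_st ≈ 0.4103, SE ≈ 0.0247

N = 2030; stratum weights W_h = N_h/N.
p̂_st = Σ W_h p̂_h = (230·0.656 + 430·0.129 + 330·0.250 + 560·0.765 + 480·0.241)/2030 = 0.41031
V̂(p̂_st) = Σ W_h² p̂_h(1−p̂_h)/(n_h−1):
  stratum 1: (230/2030)²·0.656·0.344/31 = 9.34467e-05
  stratum 2: (430/2030)²·0.129·0.871/84 = 6.00169e-05
  stratum 3: (330/2030)²·0.250·0.750/31 = 0.000159836
  stratum 4: (560/2030)²·0.765·0.235/80 = 0.000171011
  stratum 5: (480/2030)²·0.241·0.759/82 = 0.00012472
V̂(p̂_st) = 0.00060903; SE = √V̂ = 0.0246785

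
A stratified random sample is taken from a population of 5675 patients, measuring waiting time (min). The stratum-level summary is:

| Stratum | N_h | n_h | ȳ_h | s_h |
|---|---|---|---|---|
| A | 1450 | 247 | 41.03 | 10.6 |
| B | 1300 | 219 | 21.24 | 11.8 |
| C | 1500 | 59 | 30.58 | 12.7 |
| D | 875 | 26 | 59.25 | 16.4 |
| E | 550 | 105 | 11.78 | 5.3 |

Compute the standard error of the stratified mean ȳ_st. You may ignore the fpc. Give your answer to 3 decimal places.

V̂(ȳ_st) = Σ W_h² s_h²/n_h, with W_h = N_h/N and N = 5675:
  stratum A: (1450/5675)²·10.6²/247 = 0.0296974
  stratum B: (1300/5675)²·11.8²/219 = 0.0333638
  stratum C: (1500/5675)²·12.7²/59 = 0.190988
  stratum D: (875/5675)²·16.4²/26 = 0.245923
  stratum E: (550/5675)²·5.3²/105 = 0.00251279
V̂(ȳ_st) = 0.502485
SE(ȳ_st) = √0.502485 = 0.708862

SE(ȳ_st) ≈ 0.709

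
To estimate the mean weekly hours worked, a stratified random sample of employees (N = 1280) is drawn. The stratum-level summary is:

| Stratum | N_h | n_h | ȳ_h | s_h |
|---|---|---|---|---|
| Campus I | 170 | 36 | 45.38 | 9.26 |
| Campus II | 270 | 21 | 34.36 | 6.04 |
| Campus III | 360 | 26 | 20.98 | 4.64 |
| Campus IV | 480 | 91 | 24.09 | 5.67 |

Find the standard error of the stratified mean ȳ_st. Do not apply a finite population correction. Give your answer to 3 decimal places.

V̂(ȳ_st) = Σ W_h² s_h²/n_h, with W_h = N_h/N and N = 1280:
  stratum Campus I: (170/1280)²·9.26²/36 = 0.0420143
  stratum Campus II: (270/1280)²·6.04²/21 = 0.0772969
  stratum Campus III: (360/1280)²·4.64²/26 = 0.065501
  stratum Campus IV: (480/1280)²·5.67²/91 = 0.0496806
V̂(ȳ_st) = 0.234493
SE(ȳ_st) = √0.234493 = 0.484245

SE(ȳ_st) ≈ 0.484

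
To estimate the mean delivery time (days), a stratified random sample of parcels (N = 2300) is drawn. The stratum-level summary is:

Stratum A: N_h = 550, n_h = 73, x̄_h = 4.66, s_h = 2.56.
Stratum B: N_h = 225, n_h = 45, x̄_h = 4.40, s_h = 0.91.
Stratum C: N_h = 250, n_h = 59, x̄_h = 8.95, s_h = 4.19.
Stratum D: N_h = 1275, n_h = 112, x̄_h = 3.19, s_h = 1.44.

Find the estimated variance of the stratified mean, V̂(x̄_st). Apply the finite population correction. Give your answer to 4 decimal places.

V̂(x̄_st) = Σ W_h² (1 − n_h/N_h) s_h²/n_h, with W_h = N_h/N and N = 2300:
  stratum A: (550/2300)²·(1 − 73/550)·2.56²/73 = 0.00445228
  stratum B: (225/2300)²·(1 − 45/225)·0.91²/45 = 0.000140887
  stratum C: (250/2300)²·(1 − 59/250)·4.19²/59 = 0.00268592
  stratum D: (1275/2300)²·(1 − 112/1275)·1.44²/112 = 0.00518969
V̂(x̄_st) = 0.0124688

V̂(x̄_st) ≈ 0.0125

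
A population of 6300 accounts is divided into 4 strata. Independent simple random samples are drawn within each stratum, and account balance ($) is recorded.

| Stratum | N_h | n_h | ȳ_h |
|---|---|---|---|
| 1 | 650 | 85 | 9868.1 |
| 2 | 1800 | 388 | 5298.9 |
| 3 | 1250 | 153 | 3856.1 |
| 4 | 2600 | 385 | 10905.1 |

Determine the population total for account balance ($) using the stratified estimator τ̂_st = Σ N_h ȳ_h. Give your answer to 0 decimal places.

τ̂_st = Σ N_h ȳ_h = 650·9868.1 + 1800·5298.9 + 1250·3856.1 + 2600·10905.1 = 49125670

τ̂_st ≈ 49125670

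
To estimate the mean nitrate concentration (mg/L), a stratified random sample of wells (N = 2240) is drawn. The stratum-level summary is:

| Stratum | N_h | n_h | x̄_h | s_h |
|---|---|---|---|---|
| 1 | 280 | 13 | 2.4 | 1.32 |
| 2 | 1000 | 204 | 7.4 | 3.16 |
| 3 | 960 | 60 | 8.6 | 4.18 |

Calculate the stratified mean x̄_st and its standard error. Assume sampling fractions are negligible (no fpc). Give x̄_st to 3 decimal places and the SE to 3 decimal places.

x̄_st = Σ W_h x̄_h = (280·2.4 + 1000·7.4 + 960·8.6)/2240 = 7.28929
V̂(x̄_st) = Σ W_h² s_h²/n_h, with W_h = N_h/N and N = 2240:
  stratum 1: (280/2240)²·1.32²/13 = 0.00209423
  stratum 2: (1000/2240)²·3.16²/204 = 0.00975546
  stratum 3: (960/2240)²·4.18²/60 = 0.0534869
V̂(x̄_st) = 0.0653366
SE(x̄_st) = √0.0653366 = 0.25561

x̄_st ≈ 7.289, SE ≈ 0.256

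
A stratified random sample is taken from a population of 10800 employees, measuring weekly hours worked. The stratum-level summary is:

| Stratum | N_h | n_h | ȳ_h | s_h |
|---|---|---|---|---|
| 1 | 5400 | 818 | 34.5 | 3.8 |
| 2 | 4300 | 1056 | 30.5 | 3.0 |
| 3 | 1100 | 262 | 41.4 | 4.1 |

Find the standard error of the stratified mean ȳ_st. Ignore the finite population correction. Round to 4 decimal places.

V̂(ȳ_st) = Σ W_h² s_h²/n_h, with W_h = N_h/N and N = 10800:
  stratum 1: (5400/10800)²·3.8²/818 = 0.0044132
  stratum 2: (4300/10800)²·3.0²/1056 = 0.00135104
  stratum 3: (1100/10800)²·4.1²/262 = 0.000665586
V̂(ȳ_st) = 0.00642983
SE(ȳ_st) = √0.00642983 = 0.0801862

SE(ȳ_st) ≈ 0.0802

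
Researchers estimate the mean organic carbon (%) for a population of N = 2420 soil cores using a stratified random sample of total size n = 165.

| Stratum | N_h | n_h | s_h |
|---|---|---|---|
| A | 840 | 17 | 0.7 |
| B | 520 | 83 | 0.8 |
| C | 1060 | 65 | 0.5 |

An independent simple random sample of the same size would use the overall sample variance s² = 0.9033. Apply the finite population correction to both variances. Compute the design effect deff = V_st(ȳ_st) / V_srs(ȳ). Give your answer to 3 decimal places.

deff ≈ 0.861

V̂(ȳ_st) = Σ W_h² (1 − n_h/N_h) s_h²/n_h, with W_h = N_h/N and N = 2420:
  stratum A: (840/2420)²·(1 − 17/840)·0.7²/17 = 0.00340248
  stratum B: (520/2420)²·(1 − 83/520)·0.8²/83 = 0.000299196
  stratum C: (1060/2420)²·(1 − 65/1060)·0.5²/65 = 0.000692668
V_st = 0.00439434
V_srs = (1 − 165/2420)·0.9033/165 = 0.00510128
deff = V_st / V_srs = 0.00439434/0.00510128 = 0.8614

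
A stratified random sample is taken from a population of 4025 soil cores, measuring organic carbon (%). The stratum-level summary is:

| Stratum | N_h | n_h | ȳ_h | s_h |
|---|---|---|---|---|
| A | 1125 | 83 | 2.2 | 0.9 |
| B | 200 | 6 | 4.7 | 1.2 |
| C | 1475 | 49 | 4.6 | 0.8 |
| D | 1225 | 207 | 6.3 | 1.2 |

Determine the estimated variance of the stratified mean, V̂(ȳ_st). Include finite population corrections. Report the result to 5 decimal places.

V̂(ȳ_st) = Σ W_h² (1 − n_h/N_h) s_h²/n_h, with W_h = N_h/N and N = 4025:
  stratum A: (1125/4025)²·(1 − 83/1125)·0.9²/83 = 0.000706147
  stratum B: (200/4025)²·(1 − 6/200)·1.2²/6 = 0.000574793
  stratum C: (1475/4025)²·(1 − 49/1475)·0.8²/49 = 0.00169576
  stratum D: (1225/4025)²·(1 − 207/1225)·1.2²/207 = 0.000535481
V̂(ȳ_st) = 0.00351218

V̂(ȳ_st) ≈ 0.00351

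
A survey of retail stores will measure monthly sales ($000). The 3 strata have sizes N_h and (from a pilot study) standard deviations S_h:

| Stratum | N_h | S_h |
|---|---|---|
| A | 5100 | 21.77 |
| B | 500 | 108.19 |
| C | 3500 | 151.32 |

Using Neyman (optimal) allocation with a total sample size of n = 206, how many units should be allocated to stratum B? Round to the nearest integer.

16

Neyman allocation: n_h = n · N_h S_h / Σ N_i S_i, with n = 206.
  stratum A: N_h·S_h = 5100·21.77 = 111027.00
  stratum B: N_h·S_h = 500·108.19 = 54095.00
  stratum C: N_h·S_h = 3500·151.32 = 529620.00
Σ N_h S_h = 694742.00
n for stratum B = 206·54095.00/694742.00 = 16.040 → 16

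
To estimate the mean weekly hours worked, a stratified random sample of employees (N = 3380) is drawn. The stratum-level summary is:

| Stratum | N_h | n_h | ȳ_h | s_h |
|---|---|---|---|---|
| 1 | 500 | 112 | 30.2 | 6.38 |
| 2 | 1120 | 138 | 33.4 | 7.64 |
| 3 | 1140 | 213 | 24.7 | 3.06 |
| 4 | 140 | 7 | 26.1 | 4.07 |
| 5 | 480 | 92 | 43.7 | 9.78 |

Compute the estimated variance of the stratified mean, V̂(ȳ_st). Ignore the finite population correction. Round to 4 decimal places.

V̂(ȳ_st) = Σ W_h² s_h²/n_h, with W_h = N_h/N and N = 3380:
  stratum 1: (500/3380)²·6.38²/112 = 0.00795298
  stratum 2: (1120/3380)²·7.64²/138 = 0.0464419
  stratum 3: (1140/3380)²·3.06²/213 = 0.0050008
  stratum 4: (140/3380)²·4.07²/7 = 0.00405988
  stratum 5: (480/3380)²·9.78²/92 = 0.0209671
V̂(ȳ_st) = 0.0844227

V̂(ȳ_st) ≈ 0.0844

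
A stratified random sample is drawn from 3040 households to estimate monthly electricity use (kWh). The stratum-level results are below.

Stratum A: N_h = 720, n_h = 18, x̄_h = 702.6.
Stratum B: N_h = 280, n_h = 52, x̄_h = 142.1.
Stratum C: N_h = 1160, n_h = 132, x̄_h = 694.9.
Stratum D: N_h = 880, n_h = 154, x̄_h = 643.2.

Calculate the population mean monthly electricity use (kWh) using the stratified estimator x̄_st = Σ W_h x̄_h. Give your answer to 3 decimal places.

x̄_st ≈ 630.842

N = Σ N_h = 3040. Stratum weights W_h = N_h/N.
x̄_st = (720·702.6 + 280·142.1 + 1160·694.9 + 880·643.2) / 3040 = 630.84211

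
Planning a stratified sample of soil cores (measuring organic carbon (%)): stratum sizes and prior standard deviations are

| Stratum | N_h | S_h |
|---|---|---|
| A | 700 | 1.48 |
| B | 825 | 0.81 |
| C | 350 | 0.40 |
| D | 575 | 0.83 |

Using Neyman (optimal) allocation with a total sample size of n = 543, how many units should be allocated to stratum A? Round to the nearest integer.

242

Neyman allocation: n_h = n · N_h S_h / Σ N_i S_i, with n = 543.
  stratum A: N_h·S_h = 700·1.48 = 1036.00
  stratum B: N_h·S_h = 825·0.81 = 668.25
  stratum C: N_h·S_h = 350·0.40 = 140.00
  stratum D: N_h·S_h = 575·0.83 = 477.25
Σ N_h S_h = 2321.50
n for stratum A = 543·1036.00/2321.50 = 242.321 → 242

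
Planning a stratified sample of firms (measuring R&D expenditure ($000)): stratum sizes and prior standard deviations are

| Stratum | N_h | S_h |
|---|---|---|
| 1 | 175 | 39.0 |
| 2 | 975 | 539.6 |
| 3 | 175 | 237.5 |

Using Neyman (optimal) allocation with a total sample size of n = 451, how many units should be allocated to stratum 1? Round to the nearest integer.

5

Neyman allocation: n_h = n · N_h S_h / Σ N_i S_i, with n = 451.
  stratum 1: N_h·S_h = 175·39.0 = 6825.00
  stratum 2: N_h·S_h = 975·539.6 = 526110.00
  stratum 3: N_h·S_h = 175·237.5 = 41562.50
Σ N_h S_h = 574497.50
n for stratum 1 = 451·6825.00/574497.50 = 5.358 → 5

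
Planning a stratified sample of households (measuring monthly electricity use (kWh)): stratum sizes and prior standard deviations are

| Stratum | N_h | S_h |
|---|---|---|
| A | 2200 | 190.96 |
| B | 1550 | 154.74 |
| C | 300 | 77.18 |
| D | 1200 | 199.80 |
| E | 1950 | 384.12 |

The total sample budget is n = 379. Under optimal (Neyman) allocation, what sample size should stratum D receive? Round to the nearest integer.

Neyman allocation: n_h = n · N_h S_h / Σ N_i S_i, with n = 379.
  stratum A: N_h·S_h = 2200·190.96 = 420112.00
  stratum B: N_h·S_h = 1550·154.74 = 239847.00
  stratum C: N_h·S_h = 300·77.18 = 23154.00
  stratum D: N_h·S_h = 1200·199.80 = 239760.00
  stratum E: N_h·S_h = 1950·384.12 = 749034.00
Σ N_h S_h = 1671907.00
n for stratum D = 379·239760.00/1671907.00 = 54.351 → 54

54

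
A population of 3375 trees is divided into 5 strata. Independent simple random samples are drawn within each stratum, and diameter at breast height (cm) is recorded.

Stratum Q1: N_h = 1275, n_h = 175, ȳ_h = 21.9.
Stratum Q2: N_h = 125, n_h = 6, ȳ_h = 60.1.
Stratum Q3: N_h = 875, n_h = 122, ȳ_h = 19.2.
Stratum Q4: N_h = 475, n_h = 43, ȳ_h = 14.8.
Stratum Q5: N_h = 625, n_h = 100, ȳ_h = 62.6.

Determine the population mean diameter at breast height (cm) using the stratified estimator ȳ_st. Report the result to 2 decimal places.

N = Σ N_h = 3375. Stratum weights W_h = N_h/N.
ȳ_st = (1275·21.9 + 125·60.1 + 875·19.2 + 475·14.8 + 625·62.6) / 3375 = 29.1526

ȳ_st ≈ 29.15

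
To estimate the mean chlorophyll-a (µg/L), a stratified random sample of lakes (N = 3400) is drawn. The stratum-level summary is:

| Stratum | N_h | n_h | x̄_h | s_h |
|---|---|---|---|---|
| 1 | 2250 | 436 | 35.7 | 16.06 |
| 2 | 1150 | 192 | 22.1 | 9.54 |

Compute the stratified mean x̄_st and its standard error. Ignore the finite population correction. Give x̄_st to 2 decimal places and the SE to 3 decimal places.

x̄_st ≈ 31.10, SE ≈ 0.560

x̄_st = Σ W_h x̄_h = (2250·35.7 + 1150·22.1)/3400 = 31.10000
V̂(x̄_st) = Σ W_h² s_h²/n_h, with W_h = N_h/N and N = 3400:
  stratum 1: (2250/3400)²·16.06²/436 = 0.259067
  stratum 2: (1150/3400)²·9.54²/192 = 0.0542292
V̂(x̄_st) = 0.313296
SE(x̄_st) = √0.313296 = 0.559729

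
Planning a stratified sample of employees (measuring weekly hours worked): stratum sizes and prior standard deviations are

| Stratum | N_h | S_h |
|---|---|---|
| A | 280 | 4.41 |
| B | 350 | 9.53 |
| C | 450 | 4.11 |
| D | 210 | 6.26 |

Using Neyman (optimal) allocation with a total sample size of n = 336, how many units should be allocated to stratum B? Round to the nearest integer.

145

Neyman allocation: n_h = n · N_h S_h / Σ N_i S_i, with n = 336.
  stratum A: N_h·S_h = 280·4.41 = 1234.80
  stratum B: N_h·S_h = 350·9.53 = 3335.50
  stratum C: N_h·S_h = 450·4.11 = 1849.50
  stratum D: N_h·S_h = 210·6.26 = 1314.60
Σ N_h S_h = 7734.40
n for stratum B = 336·3335.50/7734.40 = 144.902 → 145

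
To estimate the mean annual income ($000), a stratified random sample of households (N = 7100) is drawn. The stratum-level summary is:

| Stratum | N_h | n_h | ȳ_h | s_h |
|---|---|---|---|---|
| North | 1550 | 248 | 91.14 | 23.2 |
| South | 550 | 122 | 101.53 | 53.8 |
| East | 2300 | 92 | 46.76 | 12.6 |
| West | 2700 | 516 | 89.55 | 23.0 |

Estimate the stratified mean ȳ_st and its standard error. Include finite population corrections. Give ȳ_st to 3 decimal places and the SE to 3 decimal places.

ȳ_st ≈ 76.964, SE ≈ 0.701

ȳ_st = Σ W_h ȳ_h = (1550·91.14 + 550·101.53 + 2300·46.76 + 2700·89.55)/7100 = 76.96359
V̂(ȳ_st) = Σ W_h² (1 − n_h/N_h) s_h²/n_h, with W_h = N_h/N and N = 7100:
  stratum North: (1550/7100)²·(1 − 248/1550)·23.2²/248 = 0.0868861
  stratum South: (550/7100)²·(1 − 122/550)·53.8²/122 = 0.110788
  stratum East: (2300/7100)²·(1 − 92/2300)·12.6²/92 = 0.173846
  stratum West: (2700/7100)²·(1 − 516/2700)·23.0²/516 = 0.119924
V̂(ȳ_st) = 0.491444
SE(ȳ_st) = √0.491444 = 0.701031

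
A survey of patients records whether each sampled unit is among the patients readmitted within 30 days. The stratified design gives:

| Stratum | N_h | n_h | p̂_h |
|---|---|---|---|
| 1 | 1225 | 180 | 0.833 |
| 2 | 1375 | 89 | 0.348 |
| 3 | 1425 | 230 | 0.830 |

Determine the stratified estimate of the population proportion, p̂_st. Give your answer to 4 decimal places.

p̂_st ≈ 0.6663

N = 4025; stratum weights W_h = N_h/N.
p̂_st = Σ W_h p̂_h = (1225·0.833 + 1375·0.348 + 1425·0.830)/4025 = 0.66625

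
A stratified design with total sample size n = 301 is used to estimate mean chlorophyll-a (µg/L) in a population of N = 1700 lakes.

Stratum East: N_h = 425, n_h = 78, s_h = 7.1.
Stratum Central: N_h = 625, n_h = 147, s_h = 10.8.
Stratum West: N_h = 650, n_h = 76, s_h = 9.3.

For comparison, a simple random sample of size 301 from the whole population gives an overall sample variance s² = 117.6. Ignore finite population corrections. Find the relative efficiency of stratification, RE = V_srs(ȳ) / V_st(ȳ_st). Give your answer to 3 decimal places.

V̂(ȳ_st) = Σ W_h² s_h²/n_h, with W_h = N_h/N and N = 1700:
  stratum East: (425/1700)²·7.1²/78 = 0.0403926
  stratum Central: (625/1700)²·10.8²/147 = 0.107249
  stratum West: (650/1700)²·9.3²/76 = 0.166372
V_st = 0.314014
V_srs = s²/n = 117.6/301 = 0.390698
Relative efficiency = V_srs / V_st = 0.390698/0.314014 = 1.2442

RE ≈ 1.244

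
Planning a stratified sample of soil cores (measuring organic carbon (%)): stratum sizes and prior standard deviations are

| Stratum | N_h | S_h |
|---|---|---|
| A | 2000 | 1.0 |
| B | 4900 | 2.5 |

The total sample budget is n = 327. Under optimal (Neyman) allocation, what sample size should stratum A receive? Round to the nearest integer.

46

Neyman allocation: n_h = n · N_h S_h / Σ N_i S_i, with n = 327.
  stratum A: N_h·S_h = 2000·1.0 = 2000.00
  stratum B: N_h·S_h = 4900·2.5 = 12250.00
Σ N_h S_h = 14250.00
n for stratum A = 327·2000.00/14250.00 = 45.895 → 46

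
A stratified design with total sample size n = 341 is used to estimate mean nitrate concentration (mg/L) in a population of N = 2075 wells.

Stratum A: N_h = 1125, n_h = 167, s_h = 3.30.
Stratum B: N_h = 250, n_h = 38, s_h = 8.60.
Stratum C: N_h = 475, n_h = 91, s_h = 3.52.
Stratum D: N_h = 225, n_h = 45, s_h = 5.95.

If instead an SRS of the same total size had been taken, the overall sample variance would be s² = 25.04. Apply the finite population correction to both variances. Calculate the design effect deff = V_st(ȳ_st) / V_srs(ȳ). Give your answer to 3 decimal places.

deff ≈ 0.871

V̂(ȳ_st) = Σ W_h² (1 − n_h/N_h) s_h²/n_h, with W_h = N_h/N and N = 2075:
  stratum A: (1125/2075)²·(1 − 167/1125)·3.30²/167 = 0.0163227
  stratum B: (250/2075)²·(1 − 38/250)·8.60²/38 = 0.0239581
  stratum C: (475/2075)²·(1 − 91/475)·3.52²/91 = 0.0057681
  stratum D: (225/2075)²·(1 − 45/225)·5.95²/45 = 0.00740015
V_st = 0.0534491
V_srs = (1 − 341/2075)·25.04/341 = 0.0613636
deff = V_st / V_srs = 0.0534491/0.0613636 = 0.8710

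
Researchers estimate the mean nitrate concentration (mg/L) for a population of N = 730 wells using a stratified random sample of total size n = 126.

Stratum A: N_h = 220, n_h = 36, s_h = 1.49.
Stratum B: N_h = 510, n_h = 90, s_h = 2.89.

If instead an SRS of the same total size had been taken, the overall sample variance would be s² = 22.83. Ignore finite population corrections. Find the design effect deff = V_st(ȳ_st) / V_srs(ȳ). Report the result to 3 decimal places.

deff ≈ 0.281

V̂(ȳ_st) = Σ W_h² s_h²/n_h, with W_h = N_h/N and N = 730:
  stratum A: (220/730)²·1.49²/36 = 0.00560105
  stratum B: (510/730)²·2.89²/90 = 0.0452947
V_st = 0.0508958
V_srs = s²/n = 22.83/126 = 0.18119
deff = V_st / V_srs = 0.0508958/0.18119 = 0.2809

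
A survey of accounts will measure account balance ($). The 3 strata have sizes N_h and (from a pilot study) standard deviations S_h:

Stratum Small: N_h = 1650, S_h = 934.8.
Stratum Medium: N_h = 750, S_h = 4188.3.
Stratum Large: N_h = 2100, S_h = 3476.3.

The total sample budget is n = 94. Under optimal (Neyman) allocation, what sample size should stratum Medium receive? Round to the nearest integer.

25

Neyman allocation: n_h = n · N_h S_h / Σ N_i S_i, with n = 94.
  stratum Small: N_h·S_h = 1650·934.8 = 1542420.00
  stratum Medium: N_h·S_h = 750·4188.3 = 3141225.00
  stratum Large: N_h·S_h = 2100·3476.3 = 7300230.00
Σ N_h S_h = 11983875.00
n for stratum Medium = 94·3141225.00/11983875.00 = 24.639 → 25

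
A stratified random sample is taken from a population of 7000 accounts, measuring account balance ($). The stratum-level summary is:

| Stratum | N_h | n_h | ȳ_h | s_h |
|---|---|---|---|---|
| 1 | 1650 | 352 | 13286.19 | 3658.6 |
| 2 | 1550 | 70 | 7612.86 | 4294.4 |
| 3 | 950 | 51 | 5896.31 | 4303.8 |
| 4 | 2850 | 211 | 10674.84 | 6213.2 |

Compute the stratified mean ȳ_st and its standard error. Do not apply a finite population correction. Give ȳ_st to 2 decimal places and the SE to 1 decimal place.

ȳ_st = Σ W_h ȳ_h = (1650·13286.19 + 1550·7612.86 + 950·5896.31 + 2850·10674.84)/7000 = 9963.84786
V̂(ȳ_st) = Σ W_h² s_h²/n_h, with W_h = N_h/N and N = 7000:
  stratum 1: (1650/7000)²·3658.6²/352 = 2112.8
  stratum 2: (1550/7000)²·4294.4²/70 = 12917.4
  stratum 3: (950/7000)²·4303.8²/51 = 6689.37
  stratum 4: (2850/7000)²·6213.2²/211 = 30327.9
V̂(ȳ_st) = 52047.4
SE(ȳ_st) = √52047.4 = 228.139

ȳ_st ≈ 9963.85, SE ≈ 228.1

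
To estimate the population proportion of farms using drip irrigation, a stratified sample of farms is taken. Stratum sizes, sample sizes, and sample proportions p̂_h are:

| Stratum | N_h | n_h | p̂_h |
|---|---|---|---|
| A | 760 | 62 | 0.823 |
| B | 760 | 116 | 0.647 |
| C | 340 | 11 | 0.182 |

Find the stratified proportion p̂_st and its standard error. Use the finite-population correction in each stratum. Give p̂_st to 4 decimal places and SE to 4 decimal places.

p̂_st ≈ 0.6339, SE ≈ 0.0336

N = 1860; stratum weights W_h = N_h/N.
p̂_st = Σ W_h p̂_h = (760·0.823 + 760·0.647 + 340·0.182)/1860 = 0.63391
V̂(p̂_st) = Σ W_h² (1 − n_h/N_h) p̂_h(1−p̂_h)/(n_h−1):
  stratum A: (760/1860)²·(1 − 62/760)·0.823·0.177/61 = 0.000366173
  stratum B: (760/1860)²·(1 − 116/760)·0.647·0.353/115 = 0.000280967
  stratum C: (340/1860)²·(1 − 11/340)·0.182·0.818/10 = 0.000481364
V̂(p̂_st) = 0.0011285; SE = √V̂ = 0.0335932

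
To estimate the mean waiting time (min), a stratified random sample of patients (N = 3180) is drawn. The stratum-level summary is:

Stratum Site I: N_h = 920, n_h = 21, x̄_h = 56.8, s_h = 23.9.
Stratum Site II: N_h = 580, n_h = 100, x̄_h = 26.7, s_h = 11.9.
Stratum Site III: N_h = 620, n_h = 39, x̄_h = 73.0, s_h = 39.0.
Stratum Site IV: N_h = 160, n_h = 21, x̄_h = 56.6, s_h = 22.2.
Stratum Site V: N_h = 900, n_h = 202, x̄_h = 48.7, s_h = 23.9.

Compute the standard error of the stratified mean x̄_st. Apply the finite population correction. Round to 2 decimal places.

V̂(x̄_st) = Σ W_h² (1 − n_h/N_h) s_h²/n_h, with W_h = N_h/N and N = 3180:
  stratum Site I: (920/3180)²·(1 − 21/920)·23.9²/21 = 2.22469
  stratum Site II: (580/3180)²·(1 − 100/580)·11.9²/100 = 0.038986
  stratum Site III: (620/3180)²·(1 − 39/620)·39.0²/39 = 1.38924
  stratum Site IV: (160/3180)²·(1 − 21/160)·22.2²/21 = 0.051614
  stratum Site V: (900/3180)²·(1 − 202/900)·23.9²/202 = 0.175666
V̂(x̄_st) = 3.8802
SE(x̄_st) = √3.8802 = 1.96982

SE(x̄_st) ≈ 1.97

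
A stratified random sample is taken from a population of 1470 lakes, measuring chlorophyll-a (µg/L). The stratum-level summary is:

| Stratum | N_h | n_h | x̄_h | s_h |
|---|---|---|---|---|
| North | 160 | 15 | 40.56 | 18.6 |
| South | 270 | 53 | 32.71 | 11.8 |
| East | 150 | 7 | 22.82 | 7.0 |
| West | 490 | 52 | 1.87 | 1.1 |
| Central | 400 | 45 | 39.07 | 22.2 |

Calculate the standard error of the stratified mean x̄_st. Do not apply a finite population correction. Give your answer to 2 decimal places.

SE(x̄_st) ≈ 1.12

V̂(x̄_st) = Σ W_h² s_h²/n_h, with W_h = N_h/N and N = 1470:
  stratum North: (160/1470)²·18.6²/15 = 0.273237
  stratum South: (270/1470)²·11.8²/53 = 0.0886301
  stratum East: (150/1470)²·7.0²/7 = 0.0728863
  stratum West: (490/1470)²·1.1²/52 = 0.00258547
  stratum Central: (400/1470)²·22.2²/45 = 0.810921
V̂(x̄_st) = 1.24826
SE(x̄_st) = √1.24826 = 1.11726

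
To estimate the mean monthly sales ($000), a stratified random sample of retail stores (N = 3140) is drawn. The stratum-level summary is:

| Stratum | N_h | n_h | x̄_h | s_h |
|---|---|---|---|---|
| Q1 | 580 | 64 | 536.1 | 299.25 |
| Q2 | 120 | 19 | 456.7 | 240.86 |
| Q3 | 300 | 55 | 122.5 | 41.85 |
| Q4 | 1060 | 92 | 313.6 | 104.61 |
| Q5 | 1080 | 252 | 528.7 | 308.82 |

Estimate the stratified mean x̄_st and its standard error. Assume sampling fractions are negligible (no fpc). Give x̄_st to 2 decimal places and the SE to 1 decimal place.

x̄_st = Σ W_h x̄_h = (580·536.1 + 120·456.7 + 300·122.5 + 1060·313.6 + 1080·528.7)/3140 = 415.89299
V̂(x̄_st) = Σ W_h² s_h²/n_h, with W_h = N_h/N and N = 3140:
  stratum Q1: (580/3140)²·299.25²/64 = 47.7403
  stratum Q2: (120/3140)²·240.86²/19 = 4.45943
  stratum Q3: (300/3140)²·41.85²/55 = 0.290678
  stratum Q4: (1060/3140)²·104.61²/92 = 13.5554
  stratum Q5: (1080/3140)²·308.82²/252 = 44.7712
V̂(x̄_st) = 110.817
SE(x̄_st) = √110.817 = 10.527

x̄_st ≈ 415.89, SE ≈ 10.5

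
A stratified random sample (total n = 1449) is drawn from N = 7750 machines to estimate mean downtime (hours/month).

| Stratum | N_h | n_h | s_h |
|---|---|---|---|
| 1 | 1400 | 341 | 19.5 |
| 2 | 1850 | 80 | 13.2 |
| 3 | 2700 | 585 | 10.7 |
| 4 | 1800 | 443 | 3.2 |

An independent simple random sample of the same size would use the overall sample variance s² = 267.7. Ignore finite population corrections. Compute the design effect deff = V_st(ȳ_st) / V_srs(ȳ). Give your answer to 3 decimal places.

V̂(ȳ_st) = Σ W_h² s_h²/n_h, with W_h = N_h/N and N = 7750:
  stratum 1: (1400/7750)²·19.5²/341 = 0.0363888
  stratum 2: (1850/7750)²·13.2²/80 = 0.124107
  stratum 3: (2700/7750)²·10.7²/585 = 0.0237539
  stratum 4: (1800/7750)²·3.2²/443 = 0.00124692
V_st = 0.185497
V_srs = s²/n = 267.7/1449 = 0.184748
deff = V_st / V_srs = 0.185497/0.184748 = 1.0041

deff ≈ 1.004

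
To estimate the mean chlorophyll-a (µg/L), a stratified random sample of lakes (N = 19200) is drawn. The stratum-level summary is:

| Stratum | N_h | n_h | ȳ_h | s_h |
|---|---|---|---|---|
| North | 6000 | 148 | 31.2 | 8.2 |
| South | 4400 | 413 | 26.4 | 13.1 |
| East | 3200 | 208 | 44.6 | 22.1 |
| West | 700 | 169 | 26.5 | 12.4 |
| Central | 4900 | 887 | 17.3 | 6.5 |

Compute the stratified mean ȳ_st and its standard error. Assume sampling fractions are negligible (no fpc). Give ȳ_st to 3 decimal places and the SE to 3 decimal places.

ȳ_st = Σ W_h ȳ_h = (6000·31.2 + 4400·26.4 + 3200·44.6 + 700·26.5 + 4900·17.3)/19200 = 28.61458
V̂(ȳ_st) = Σ W_h² s_h²/n_h, with W_h = N_h/N and N = 19200:
  stratum North: (6000/19200)²·8.2²/148 = 0.0443676
  stratum South: (4400/19200)²·13.1²/413 = 0.021822
  stratum East: (3200/19200)²·22.1²/208 = 0.0652257
  stratum West: (700/19200)²·12.4²/169 = 0.00120935
  stratum Central: (4900/19200)²·6.5²/887 = 0.00310236
V̂(ȳ_st) = 0.135727
SE(ȳ_st) = √0.135727 = 0.368412

ȳ_st ≈ 28.615, SE ≈ 0.368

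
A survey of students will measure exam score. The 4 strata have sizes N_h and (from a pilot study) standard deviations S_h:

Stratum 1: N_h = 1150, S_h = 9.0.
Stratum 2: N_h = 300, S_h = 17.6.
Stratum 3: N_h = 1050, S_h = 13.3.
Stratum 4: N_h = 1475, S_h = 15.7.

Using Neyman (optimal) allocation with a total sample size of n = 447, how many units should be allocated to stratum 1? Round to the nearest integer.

88

Neyman allocation: n_h = n · N_h S_h / Σ N_i S_i, with n = 447.
  stratum 1: N_h·S_h = 1150·9.0 = 10350.00
  stratum 2: N_h·S_h = 300·17.6 = 5280.00
  stratum 3: N_h·S_h = 1050·13.3 = 13965.00
  stratum 4: N_h·S_h = 1475·15.7 = 23157.50
Σ N_h S_h = 52752.50
n for stratum 1 = 447·10350.00/52752.50 = 87.701 → 88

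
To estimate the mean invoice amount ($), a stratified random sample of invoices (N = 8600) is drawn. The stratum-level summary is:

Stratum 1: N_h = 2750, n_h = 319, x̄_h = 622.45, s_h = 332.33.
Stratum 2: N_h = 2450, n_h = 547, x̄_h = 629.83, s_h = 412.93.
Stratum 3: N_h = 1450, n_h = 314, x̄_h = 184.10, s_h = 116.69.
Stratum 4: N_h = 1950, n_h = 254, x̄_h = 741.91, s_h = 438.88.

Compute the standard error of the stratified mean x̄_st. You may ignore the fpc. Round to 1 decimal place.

V̂(x̄_st) = Σ W_h² s_h²/n_h, with W_h = N_h/N and N = 8600:
  stratum 1: (2750/8600)²·332.33²/319 = 35.4011
  stratum 2: (2450/8600)²·412.93²/547 = 25.2989
  stratum 3: (1450/8600)²·116.69²/314 = 1.23275
  stratum 4: (1950/8600)²·438.88²/254 = 38.9879
V̂(x̄_st) = 100.921
SE(x̄_st) = √100.921 = 10.0459

SE(x̄_st) ≈ 10.0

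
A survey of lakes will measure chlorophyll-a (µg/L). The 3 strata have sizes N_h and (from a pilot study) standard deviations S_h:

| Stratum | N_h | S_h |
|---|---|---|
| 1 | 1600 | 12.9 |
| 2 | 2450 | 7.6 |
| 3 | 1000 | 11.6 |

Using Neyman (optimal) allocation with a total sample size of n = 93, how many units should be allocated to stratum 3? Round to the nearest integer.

21

Neyman allocation: n_h = n · N_h S_h / Σ N_i S_i, with n = 93.
  stratum 1: N_h·S_h = 1600·12.9 = 20640.00
  stratum 2: N_h·S_h = 2450·7.6 = 18620.00
  stratum 3: N_h·S_h = 1000·11.6 = 11600.00
Σ N_h S_h = 50860.00
n for stratum 3 = 93·11600.00/50860.00 = 21.211 → 21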